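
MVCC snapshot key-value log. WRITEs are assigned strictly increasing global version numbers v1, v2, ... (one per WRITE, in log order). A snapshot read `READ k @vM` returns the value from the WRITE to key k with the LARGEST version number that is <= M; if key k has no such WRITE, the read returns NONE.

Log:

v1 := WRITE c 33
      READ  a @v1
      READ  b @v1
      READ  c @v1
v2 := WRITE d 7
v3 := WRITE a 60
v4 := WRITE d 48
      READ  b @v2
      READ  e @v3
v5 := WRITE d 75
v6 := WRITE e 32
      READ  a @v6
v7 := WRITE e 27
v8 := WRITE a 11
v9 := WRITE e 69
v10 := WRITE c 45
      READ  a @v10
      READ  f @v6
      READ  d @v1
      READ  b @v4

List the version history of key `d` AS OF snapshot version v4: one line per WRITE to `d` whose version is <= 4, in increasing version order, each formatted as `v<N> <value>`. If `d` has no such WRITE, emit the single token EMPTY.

Scan writes for key=d with version <= 4:
  v1 WRITE c 33 -> skip
  v2 WRITE d 7 -> keep
  v3 WRITE a 60 -> skip
  v4 WRITE d 48 -> keep
  v5 WRITE d 75 -> drop (> snap)
  v6 WRITE e 32 -> skip
  v7 WRITE e 27 -> skip
  v8 WRITE a 11 -> skip
  v9 WRITE e 69 -> skip
  v10 WRITE c 45 -> skip
Collected: [(2, 7), (4, 48)]

Answer: v2 7
v4 48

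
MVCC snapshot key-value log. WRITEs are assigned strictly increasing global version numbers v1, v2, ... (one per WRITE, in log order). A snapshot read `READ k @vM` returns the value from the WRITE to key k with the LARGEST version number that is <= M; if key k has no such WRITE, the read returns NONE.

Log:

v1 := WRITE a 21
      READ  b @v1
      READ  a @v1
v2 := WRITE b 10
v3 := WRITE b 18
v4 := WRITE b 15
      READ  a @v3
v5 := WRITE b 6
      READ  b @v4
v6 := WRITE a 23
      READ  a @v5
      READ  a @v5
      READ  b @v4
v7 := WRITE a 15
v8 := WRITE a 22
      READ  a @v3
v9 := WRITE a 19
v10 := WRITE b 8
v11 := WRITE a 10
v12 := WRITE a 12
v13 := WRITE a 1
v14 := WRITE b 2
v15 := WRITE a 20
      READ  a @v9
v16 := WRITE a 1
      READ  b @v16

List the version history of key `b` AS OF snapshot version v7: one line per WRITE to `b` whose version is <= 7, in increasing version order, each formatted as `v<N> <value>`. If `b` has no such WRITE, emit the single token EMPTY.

Answer: v2 10
v3 18
v4 15
v5 6

Derivation:
Scan writes for key=b with version <= 7:
  v1 WRITE a 21 -> skip
  v2 WRITE b 10 -> keep
  v3 WRITE b 18 -> keep
  v4 WRITE b 15 -> keep
  v5 WRITE b 6 -> keep
  v6 WRITE a 23 -> skip
  v7 WRITE a 15 -> skip
  v8 WRITE a 22 -> skip
  v9 WRITE a 19 -> skip
  v10 WRITE b 8 -> drop (> snap)
  v11 WRITE a 10 -> skip
  v12 WRITE a 12 -> skip
  v13 WRITE a 1 -> skip
  v14 WRITE b 2 -> drop (> snap)
  v15 WRITE a 20 -> skip
  v16 WRITE a 1 -> skip
Collected: [(2, 10), (3, 18), (4, 15), (5, 6)]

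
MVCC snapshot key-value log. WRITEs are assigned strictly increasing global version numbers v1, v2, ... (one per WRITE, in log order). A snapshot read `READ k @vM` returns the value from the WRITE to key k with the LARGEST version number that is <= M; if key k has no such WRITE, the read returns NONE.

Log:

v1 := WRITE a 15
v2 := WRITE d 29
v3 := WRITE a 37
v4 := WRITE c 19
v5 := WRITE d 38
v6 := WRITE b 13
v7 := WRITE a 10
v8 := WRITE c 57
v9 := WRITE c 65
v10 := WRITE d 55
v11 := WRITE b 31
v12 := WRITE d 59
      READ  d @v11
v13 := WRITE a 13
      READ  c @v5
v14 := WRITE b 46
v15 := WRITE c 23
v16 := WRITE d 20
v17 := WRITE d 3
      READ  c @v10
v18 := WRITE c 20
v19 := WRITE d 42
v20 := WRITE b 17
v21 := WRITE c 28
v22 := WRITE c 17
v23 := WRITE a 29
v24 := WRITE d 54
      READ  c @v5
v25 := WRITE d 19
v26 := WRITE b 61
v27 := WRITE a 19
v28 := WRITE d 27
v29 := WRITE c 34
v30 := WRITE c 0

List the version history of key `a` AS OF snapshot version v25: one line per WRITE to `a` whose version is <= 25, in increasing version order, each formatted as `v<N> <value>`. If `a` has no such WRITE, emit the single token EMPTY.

Scan writes for key=a with version <= 25:
  v1 WRITE a 15 -> keep
  v2 WRITE d 29 -> skip
  v3 WRITE a 37 -> keep
  v4 WRITE c 19 -> skip
  v5 WRITE d 38 -> skip
  v6 WRITE b 13 -> skip
  v7 WRITE a 10 -> keep
  v8 WRITE c 57 -> skip
  v9 WRITE c 65 -> skip
  v10 WRITE d 55 -> skip
  v11 WRITE b 31 -> skip
  v12 WRITE d 59 -> skip
  v13 WRITE a 13 -> keep
  v14 WRITE b 46 -> skip
  v15 WRITE c 23 -> skip
  v16 WRITE d 20 -> skip
  v17 WRITE d 3 -> skip
  v18 WRITE c 20 -> skip
  v19 WRITE d 42 -> skip
  v20 WRITE b 17 -> skip
  v21 WRITE c 28 -> skip
  v22 WRITE c 17 -> skip
  v23 WRITE a 29 -> keep
  v24 WRITE d 54 -> skip
  v25 WRITE d 19 -> skip
  v26 WRITE b 61 -> skip
  v27 WRITE a 19 -> drop (> snap)
  v28 WRITE d 27 -> skip
  v29 WRITE c 34 -> skip
  v30 WRITE c 0 -> skip
Collected: [(1, 15), (3, 37), (7, 10), (13, 13), (23, 29)]

Answer: v1 15
v3 37
v7 10
v13 13
v23 29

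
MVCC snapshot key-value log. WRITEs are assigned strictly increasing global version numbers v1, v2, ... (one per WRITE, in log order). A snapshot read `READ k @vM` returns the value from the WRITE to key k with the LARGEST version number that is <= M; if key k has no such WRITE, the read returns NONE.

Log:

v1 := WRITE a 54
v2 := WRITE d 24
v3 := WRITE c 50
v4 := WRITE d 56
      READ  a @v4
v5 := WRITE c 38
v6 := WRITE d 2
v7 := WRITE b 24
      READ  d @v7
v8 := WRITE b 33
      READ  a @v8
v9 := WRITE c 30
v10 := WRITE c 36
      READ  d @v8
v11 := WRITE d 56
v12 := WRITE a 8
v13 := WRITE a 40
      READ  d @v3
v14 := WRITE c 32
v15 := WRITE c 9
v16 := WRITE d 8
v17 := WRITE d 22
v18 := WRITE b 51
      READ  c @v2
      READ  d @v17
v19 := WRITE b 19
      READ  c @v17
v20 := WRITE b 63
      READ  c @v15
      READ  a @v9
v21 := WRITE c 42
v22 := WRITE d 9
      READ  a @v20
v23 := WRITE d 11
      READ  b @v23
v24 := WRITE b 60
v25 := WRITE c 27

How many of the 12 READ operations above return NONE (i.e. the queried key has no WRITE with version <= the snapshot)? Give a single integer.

Answer: 1

Derivation:
v1: WRITE a=54  (a history now [(1, 54)])
v2: WRITE d=24  (d history now [(2, 24)])
v3: WRITE c=50  (c history now [(3, 50)])
v4: WRITE d=56  (d history now [(2, 24), (4, 56)])
READ a @v4: history=[(1, 54)] -> pick v1 -> 54
v5: WRITE c=38  (c history now [(3, 50), (5, 38)])
v6: WRITE d=2  (d history now [(2, 24), (4, 56), (6, 2)])
v7: WRITE b=24  (b history now [(7, 24)])
READ d @v7: history=[(2, 24), (4, 56), (6, 2)] -> pick v6 -> 2
v8: WRITE b=33  (b history now [(7, 24), (8, 33)])
READ a @v8: history=[(1, 54)] -> pick v1 -> 54
v9: WRITE c=30  (c history now [(3, 50), (5, 38), (9, 30)])
v10: WRITE c=36  (c history now [(3, 50), (5, 38), (9, 30), (10, 36)])
READ d @v8: history=[(2, 24), (4, 56), (6, 2)] -> pick v6 -> 2
v11: WRITE d=56  (d history now [(2, 24), (4, 56), (6, 2), (11, 56)])
v12: WRITE a=8  (a history now [(1, 54), (12, 8)])
v13: WRITE a=40  (a history now [(1, 54), (12, 8), (13, 40)])
READ d @v3: history=[(2, 24), (4, 56), (6, 2), (11, 56)] -> pick v2 -> 24
v14: WRITE c=32  (c history now [(3, 50), (5, 38), (9, 30), (10, 36), (14, 32)])
v15: WRITE c=9  (c history now [(3, 50), (5, 38), (9, 30), (10, 36), (14, 32), (15, 9)])
v16: WRITE d=8  (d history now [(2, 24), (4, 56), (6, 2), (11, 56), (16, 8)])
v17: WRITE d=22  (d history now [(2, 24), (4, 56), (6, 2), (11, 56), (16, 8), (17, 22)])
v18: WRITE b=51  (b history now [(7, 24), (8, 33), (18, 51)])
READ c @v2: history=[(3, 50), (5, 38), (9, 30), (10, 36), (14, 32), (15, 9)] -> no version <= 2 -> NONE
READ d @v17: history=[(2, 24), (4, 56), (6, 2), (11, 56), (16, 8), (17, 22)] -> pick v17 -> 22
v19: WRITE b=19  (b history now [(7, 24), (8, 33), (18, 51), (19, 19)])
READ c @v17: history=[(3, 50), (5, 38), (9, 30), (10, 36), (14, 32), (15, 9)] -> pick v15 -> 9
v20: WRITE b=63  (b history now [(7, 24), (8, 33), (18, 51), (19, 19), (20, 63)])
READ c @v15: history=[(3, 50), (5, 38), (9, 30), (10, 36), (14, 32), (15, 9)] -> pick v15 -> 9
READ a @v9: history=[(1, 54), (12, 8), (13, 40)] -> pick v1 -> 54
v21: WRITE c=42  (c history now [(3, 50), (5, 38), (9, 30), (10, 36), (14, 32), (15, 9), (21, 42)])
v22: WRITE d=9  (d history now [(2, 24), (4, 56), (6, 2), (11, 56), (16, 8), (17, 22), (22, 9)])
READ a @v20: history=[(1, 54), (12, 8), (13, 40)] -> pick v13 -> 40
v23: WRITE d=11  (d history now [(2, 24), (4, 56), (6, 2), (11, 56), (16, 8), (17, 22), (22, 9), (23, 11)])
READ b @v23: history=[(7, 24), (8, 33), (18, 51), (19, 19), (20, 63)] -> pick v20 -> 63
v24: WRITE b=60  (b history now [(7, 24), (8, 33), (18, 51), (19, 19), (20, 63), (24, 60)])
v25: WRITE c=27  (c history now [(3, 50), (5, 38), (9, 30), (10, 36), (14, 32), (15, 9), (21, 42), (25, 27)])
Read results in order: ['54', '2', '54', '2', '24', 'NONE', '22', '9', '9', '54', '40', '63']
NONE count = 1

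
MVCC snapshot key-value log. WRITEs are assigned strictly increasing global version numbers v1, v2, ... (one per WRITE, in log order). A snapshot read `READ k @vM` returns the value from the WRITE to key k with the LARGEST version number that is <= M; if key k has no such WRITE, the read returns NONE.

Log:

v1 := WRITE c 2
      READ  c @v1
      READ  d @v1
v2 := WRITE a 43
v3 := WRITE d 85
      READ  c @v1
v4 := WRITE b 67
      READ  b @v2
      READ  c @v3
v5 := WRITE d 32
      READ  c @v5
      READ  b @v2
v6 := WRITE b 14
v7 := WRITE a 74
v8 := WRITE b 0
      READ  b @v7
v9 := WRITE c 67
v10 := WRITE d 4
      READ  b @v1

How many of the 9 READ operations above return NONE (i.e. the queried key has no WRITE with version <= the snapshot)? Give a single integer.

v1: WRITE c=2  (c history now [(1, 2)])
READ c @v1: history=[(1, 2)] -> pick v1 -> 2
READ d @v1: history=[] -> no version <= 1 -> NONE
v2: WRITE a=43  (a history now [(2, 43)])
v3: WRITE d=85  (d history now [(3, 85)])
READ c @v1: history=[(1, 2)] -> pick v1 -> 2
v4: WRITE b=67  (b history now [(4, 67)])
READ b @v2: history=[(4, 67)] -> no version <= 2 -> NONE
READ c @v3: history=[(1, 2)] -> pick v1 -> 2
v5: WRITE d=32  (d history now [(3, 85), (5, 32)])
READ c @v5: history=[(1, 2)] -> pick v1 -> 2
READ b @v2: history=[(4, 67)] -> no version <= 2 -> NONE
v6: WRITE b=14  (b history now [(4, 67), (6, 14)])
v7: WRITE a=74  (a history now [(2, 43), (7, 74)])
v8: WRITE b=0  (b history now [(4, 67), (6, 14), (8, 0)])
READ b @v7: history=[(4, 67), (6, 14), (8, 0)] -> pick v6 -> 14
v9: WRITE c=67  (c history now [(1, 2), (9, 67)])
v10: WRITE d=4  (d history now [(3, 85), (5, 32), (10, 4)])
READ b @v1: history=[(4, 67), (6, 14), (8, 0)] -> no version <= 1 -> NONE
Read results in order: ['2', 'NONE', '2', 'NONE', '2', '2', 'NONE', '14', 'NONE']
NONE count = 4

Answer: 4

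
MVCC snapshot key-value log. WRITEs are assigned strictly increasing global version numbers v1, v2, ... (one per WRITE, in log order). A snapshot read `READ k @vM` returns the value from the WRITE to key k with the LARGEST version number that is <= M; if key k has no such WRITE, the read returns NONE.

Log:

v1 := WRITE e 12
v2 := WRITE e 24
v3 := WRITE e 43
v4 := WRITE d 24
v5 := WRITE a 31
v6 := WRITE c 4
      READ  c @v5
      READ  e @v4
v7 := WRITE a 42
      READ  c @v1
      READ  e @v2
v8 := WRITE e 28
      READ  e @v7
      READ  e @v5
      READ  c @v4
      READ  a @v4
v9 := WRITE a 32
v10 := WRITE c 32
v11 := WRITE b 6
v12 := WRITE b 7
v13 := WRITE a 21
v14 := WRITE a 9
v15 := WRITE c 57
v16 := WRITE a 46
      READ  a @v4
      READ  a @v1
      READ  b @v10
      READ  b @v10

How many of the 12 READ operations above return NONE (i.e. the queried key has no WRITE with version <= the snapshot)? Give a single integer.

Answer: 8

Derivation:
v1: WRITE e=12  (e history now [(1, 12)])
v2: WRITE e=24  (e history now [(1, 12), (2, 24)])
v3: WRITE e=43  (e history now [(1, 12), (2, 24), (3, 43)])
v4: WRITE d=24  (d history now [(4, 24)])
v5: WRITE a=31  (a history now [(5, 31)])
v6: WRITE c=4  (c history now [(6, 4)])
READ c @v5: history=[(6, 4)] -> no version <= 5 -> NONE
READ e @v4: history=[(1, 12), (2, 24), (3, 43)] -> pick v3 -> 43
v7: WRITE a=42  (a history now [(5, 31), (7, 42)])
READ c @v1: history=[(6, 4)] -> no version <= 1 -> NONE
READ e @v2: history=[(1, 12), (2, 24), (3, 43)] -> pick v2 -> 24
v8: WRITE e=28  (e history now [(1, 12), (2, 24), (3, 43), (8, 28)])
READ e @v7: history=[(1, 12), (2, 24), (3, 43), (8, 28)] -> pick v3 -> 43
READ e @v5: history=[(1, 12), (2, 24), (3, 43), (8, 28)] -> pick v3 -> 43
READ c @v4: history=[(6, 4)] -> no version <= 4 -> NONE
READ a @v4: history=[(5, 31), (7, 42)] -> no version <= 4 -> NONE
v9: WRITE a=32  (a history now [(5, 31), (7, 42), (9, 32)])
v10: WRITE c=32  (c history now [(6, 4), (10, 32)])
v11: WRITE b=6  (b history now [(11, 6)])
v12: WRITE b=7  (b history now [(11, 6), (12, 7)])
v13: WRITE a=21  (a history now [(5, 31), (7, 42), (9, 32), (13, 21)])
v14: WRITE a=9  (a history now [(5, 31), (7, 42), (9, 32), (13, 21), (14, 9)])
v15: WRITE c=57  (c history now [(6, 4), (10, 32), (15, 57)])
v16: WRITE a=46  (a history now [(5, 31), (7, 42), (9, 32), (13, 21), (14, 9), (16, 46)])
READ a @v4: history=[(5, 31), (7, 42), (9, 32), (13, 21), (14, 9), (16, 46)] -> no version <= 4 -> NONE
READ a @v1: history=[(5, 31), (7, 42), (9, 32), (13, 21), (14, 9), (16, 46)] -> no version <= 1 -> NONE
READ b @v10: history=[(11, 6), (12, 7)] -> no version <= 10 -> NONE
READ b @v10: history=[(11, 6), (12, 7)] -> no version <= 10 -> NONE
Read results in order: ['NONE', '43', 'NONE', '24', '43', '43', 'NONE', 'NONE', 'NONE', 'NONE', 'NONE', 'NONE']
NONE count = 8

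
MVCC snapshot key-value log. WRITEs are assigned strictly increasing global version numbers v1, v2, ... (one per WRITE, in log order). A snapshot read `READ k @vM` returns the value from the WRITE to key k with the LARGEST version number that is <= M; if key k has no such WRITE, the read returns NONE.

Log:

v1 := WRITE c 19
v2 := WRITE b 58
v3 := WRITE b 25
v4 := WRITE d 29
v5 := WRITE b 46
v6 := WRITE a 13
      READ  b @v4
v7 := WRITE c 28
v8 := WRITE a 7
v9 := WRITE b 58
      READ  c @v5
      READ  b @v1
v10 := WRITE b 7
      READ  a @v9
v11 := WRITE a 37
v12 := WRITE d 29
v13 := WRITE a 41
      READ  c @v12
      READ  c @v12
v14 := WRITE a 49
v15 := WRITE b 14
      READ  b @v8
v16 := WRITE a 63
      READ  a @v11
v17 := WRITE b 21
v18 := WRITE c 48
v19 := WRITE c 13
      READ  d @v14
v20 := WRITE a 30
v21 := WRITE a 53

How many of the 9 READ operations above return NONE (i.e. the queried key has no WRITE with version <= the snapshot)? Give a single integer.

v1: WRITE c=19  (c history now [(1, 19)])
v2: WRITE b=58  (b history now [(2, 58)])
v3: WRITE b=25  (b history now [(2, 58), (3, 25)])
v4: WRITE d=29  (d history now [(4, 29)])
v5: WRITE b=46  (b history now [(2, 58), (3, 25), (5, 46)])
v6: WRITE a=13  (a history now [(6, 13)])
READ b @v4: history=[(2, 58), (3, 25), (5, 46)] -> pick v3 -> 25
v7: WRITE c=28  (c history now [(1, 19), (7, 28)])
v8: WRITE a=7  (a history now [(6, 13), (8, 7)])
v9: WRITE b=58  (b history now [(2, 58), (3, 25), (5, 46), (9, 58)])
READ c @v5: history=[(1, 19), (7, 28)] -> pick v1 -> 19
READ b @v1: history=[(2, 58), (3, 25), (5, 46), (9, 58)] -> no version <= 1 -> NONE
v10: WRITE b=7  (b history now [(2, 58), (3, 25), (5, 46), (9, 58), (10, 7)])
READ a @v9: history=[(6, 13), (8, 7)] -> pick v8 -> 7
v11: WRITE a=37  (a history now [(6, 13), (8, 7), (11, 37)])
v12: WRITE d=29  (d history now [(4, 29), (12, 29)])
v13: WRITE a=41  (a history now [(6, 13), (8, 7), (11, 37), (13, 41)])
READ c @v12: history=[(1, 19), (7, 28)] -> pick v7 -> 28
READ c @v12: history=[(1, 19), (7, 28)] -> pick v7 -> 28
v14: WRITE a=49  (a history now [(6, 13), (8, 7), (11, 37), (13, 41), (14, 49)])
v15: WRITE b=14  (b history now [(2, 58), (3, 25), (5, 46), (9, 58), (10, 7), (15, 14)])
READ b @v8: history=[(2, 58), (3, 25), (5, 46), (9, 58), (10, 7), (15, 14)] -> pick v5 -> 46
v16: WRITE a=63  (a history now [(6, 13), (8, 7), (11, 37), (13, 41), (14, 49), (16, 63)])
READ a @v11: history=[(6, 13), (8, 7), (11, 37), (13, 41), (14, 49), (16, 63)] -> pick v11 -> 37
v17: WRITE b=21  (b history now [(2, 58), (3, 25), (5, 46), (9, 58), (10, 7), (15, 14), (17, 21)])
v18: WRITE c=48  (c history now [(1, 19), (7, 28), (18, 48)])
v19: WRITE c=13  (c history now [(1, 19), (7, 28), (18, 48), (19, 13)])
READ d @v14: history=[(4, 29), (12, 29)] -> pick v12 -> 29
v20: WRITE a=30  (a history now [(6, 13), (8, 7), (11, 37), (13, 41), (14, 49), (16, 63), (20, 30)])
v21: WRITE a=53  (a history now [(6, 13), (8, 7), (11, 37), (13, 41), (14, 49), (16, 63), (20, 30), (21, 53)])
Read results in order: ['25', '19', 'NONE', '7', '28', '28', '46', '37', '29']
NONE count = 1

Answer: 1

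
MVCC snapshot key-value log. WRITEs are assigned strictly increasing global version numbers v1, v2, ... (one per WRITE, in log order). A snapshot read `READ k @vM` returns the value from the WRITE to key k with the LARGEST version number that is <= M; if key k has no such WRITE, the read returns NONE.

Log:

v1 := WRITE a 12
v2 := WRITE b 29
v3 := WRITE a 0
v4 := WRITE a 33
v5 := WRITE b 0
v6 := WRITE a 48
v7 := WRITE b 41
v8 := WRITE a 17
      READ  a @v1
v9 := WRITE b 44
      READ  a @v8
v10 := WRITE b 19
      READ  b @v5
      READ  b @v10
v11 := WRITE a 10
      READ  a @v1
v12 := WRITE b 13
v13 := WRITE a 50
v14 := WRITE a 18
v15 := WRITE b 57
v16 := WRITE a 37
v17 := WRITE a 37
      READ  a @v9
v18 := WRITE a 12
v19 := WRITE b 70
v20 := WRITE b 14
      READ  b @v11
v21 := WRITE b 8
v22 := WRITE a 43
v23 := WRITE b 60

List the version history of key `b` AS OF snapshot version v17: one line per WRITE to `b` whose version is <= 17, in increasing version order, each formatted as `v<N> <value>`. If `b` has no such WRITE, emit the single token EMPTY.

Scan writes for key=b with version <= 17:
  v1 WRITE a 12 -> skip
  v2 WRITE b 29 -> keep
  v3 WRITE a 0 -> skip
  v4 WRITE a 33 -> skip
  v5 WRITE b 0 -> keep
  v6 WRITE a 48 -> skip
  v7 WRITE b 41 -> keep
  v8 WRITE a 17 -> skip
  v9 WRITE b 44 -> keep
  v10 WRITE b 19 -> keep
  v11 WRITE a 10 -> skip
  v12 WRITE b 13 -> keep
  v13 WRITE a 50 -> skip
  v14 WRITE a 18 -> skip
  v15 WRITE b 57 -> keep
  v16 WRITE a 37 -> skip
  v17 WRITE a 37 -> skip
  v18 WRITE a 12 -> skip
  v19 WRITE b 70 -> drop (> snap)
  v20 WRITE b 14 -> drop (> snap)
  v21 WRITE b 8 -> drop (> snap)
  v22 WRITE a 43 -> skip
  v23 WRITE b 60 -> drop (> snap)
Collected: [(2, 29), (5, 0), (7, 41), (9, 44), (10, 19), (12, 13), (15, 57)]

Answer: v2 29
v5 0
v7 41
v9 44
v10 19
v12 13
v15 57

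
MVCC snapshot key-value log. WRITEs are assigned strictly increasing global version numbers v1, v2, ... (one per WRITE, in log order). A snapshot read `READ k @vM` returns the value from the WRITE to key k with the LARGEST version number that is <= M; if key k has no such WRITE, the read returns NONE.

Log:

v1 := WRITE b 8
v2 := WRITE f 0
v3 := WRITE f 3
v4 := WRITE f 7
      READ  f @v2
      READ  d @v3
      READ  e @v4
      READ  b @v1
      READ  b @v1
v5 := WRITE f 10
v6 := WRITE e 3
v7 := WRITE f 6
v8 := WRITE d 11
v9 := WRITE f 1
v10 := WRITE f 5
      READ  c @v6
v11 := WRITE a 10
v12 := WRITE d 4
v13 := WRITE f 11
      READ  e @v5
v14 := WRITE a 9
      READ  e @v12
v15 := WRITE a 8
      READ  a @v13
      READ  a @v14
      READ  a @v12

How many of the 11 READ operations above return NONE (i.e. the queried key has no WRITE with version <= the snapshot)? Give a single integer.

Answer: 4

Derivation:
v1: WRITE b=8  (b history now [(1, 8)])
v2: WRITE f=0  (f history now [(2, 0)])
v3: WRITE f=3  (f history now [(2, 0), (3, 3)])
v4: WRITE f=7  (f history now [(2, 0), (3, 3), (4, 7)])
READ f @v2: history=[(2, 0), (3, 3), (4, 7)] -> pick v2 -> 0
READ d @v3: history=[] -> no version <= 3 -> NONE
READ e @v4: history=[] -> no version <= 4 -> NONE
READ b @v1: history=[(1, 8)] -> pick v1 -> 8
READ b @v1: history=[(1, 8)] -> pick v1 -> 8
v5: WRITE f=10  (f history now [(2, 0), (3, 3), (4, 7), (5, 10)])
v6: WRITE e=3  (e history now [(6, 3)])
v7: WRITE f=6  (f history now [(2, 0), (3, 3), (4, 7), (5, 10), (7, 6)])
v8: WRITE d=11  (d history now [(8, 11)])
v9: WRITE f=1  (f history now [(2, 0), (3, 3), (4, 7), (5, 10), (7, 6), (9, 1)])
v10: WRITE f=5  (f history now [(2, 0), (3, 3), (4, 7), (5, 10), (7, 6), (9, 1), (10, 5)])
READ c @v6: history=[] -> no version <= 6 -> NONE
v11: WRITE a=10  (a history now [(11, 10)])
v12: WRITE d=4  (d history now [(8, 11), (12, 4)])
v13: WRITE f=11  (f history now [(2, 0), (3, 3), (4, 7), (5, 10), (7, 6), (9, 1), (10, 5), (13, 11)])
READ e @v5: history=[(6, 3)] -> no version <= 5 -> NONE
v14: WRITE a=9  (a history now [(11, 10), (14, 9)])
READ e @v12: history=[(6, 3)] -> pick v6 -> 3
v15: WRITE a=8  (a history now [(11, 10), (14, 9), (15, 8)])
READ a @v13: history=[(11, 10), (14, 9), (15, 8)] -> pick v11 -> 10
READ a @v14: history=[(11, 10), (14, 9), (15, 8)] -> pick v14 -> 9
READ a @v12: history=[(11, 10), (14, 9), (15, 8)] -> pick v11 -> 10
Read results in order: ['0', 'NONE', 'NONE', '8', '8', 'NONE', 'NONE', '3', '10', '9', '10']
NONE count = 4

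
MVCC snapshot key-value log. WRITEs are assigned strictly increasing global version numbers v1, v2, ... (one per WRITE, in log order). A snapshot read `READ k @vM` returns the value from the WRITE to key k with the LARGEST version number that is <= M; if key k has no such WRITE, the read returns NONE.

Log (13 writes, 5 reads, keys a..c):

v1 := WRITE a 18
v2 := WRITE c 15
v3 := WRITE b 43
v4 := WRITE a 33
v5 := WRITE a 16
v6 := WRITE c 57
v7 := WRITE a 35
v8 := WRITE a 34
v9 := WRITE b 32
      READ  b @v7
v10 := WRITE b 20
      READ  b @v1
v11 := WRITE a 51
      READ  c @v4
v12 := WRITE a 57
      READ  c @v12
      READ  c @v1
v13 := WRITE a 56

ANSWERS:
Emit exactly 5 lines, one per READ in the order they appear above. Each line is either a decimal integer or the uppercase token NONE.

v1: WRITE a=18  (a history now [(1, 18)])
v2: WRITE c=15  (c history now [(2, 15)])
v3: WRITE b=43  (b history now [(3, 43)])
v4: WRITE a=33  (a history now [(1, 18), (4, 33)])
v5: WRITE a=16  (a history now [(1, 18), (4, 33), (5, 16)])
v6: WRITE c=57  (c history now [(2, 15), (6, 57)])
v7: WRITE a=35  (a history now [(1, 18), (4, 33), (5, 16), (7, 35)])
v8: WRITE a=34  (a history now [(1, 18), (4, 33), (5, 16), (7, 35), (8, 34)])
v9: WRITE b=32  (b history now [(3, 43), (9, 32)])
READ b @v7: history=[(3, 43), (9, 32)] -> pick v3 -> 43
v10: WRITE b=20  (b history now [(3, 43), (9, 32), (10, 20)])
READ b @v1: history=[(3, 43), (9, 32), (10, 20)] -> no version <= 1 -> NONE
v11: WRITE a=51  (a history now [(1, 18), (4, 33), (5, 16), (7, 35), (8, 34), (11, 51)])
READ c @v4: history=[(2, 15), (6, 57)] -> pick v2 -> 15
v12: WRITE a=57  (a history now [(1, 18), (4, 33), (5, 16), (7, 35), (8, 34), (11, 51), (12, 57)])
READ c @v12: history=[(2, 15), (6, 57)] -> pick v6 -> 57
READ c @v1: history=[(2, 15), (6, 57)] -> no version <= 1 -> NONE
v13: WRITE a=56  (a history now [(1, 18), (4, 33), (5, 16), (7, 35), (8, 34), (11, 51), (12, 57), (13, 56)])

Answer: 43
NONE
15
57
NONE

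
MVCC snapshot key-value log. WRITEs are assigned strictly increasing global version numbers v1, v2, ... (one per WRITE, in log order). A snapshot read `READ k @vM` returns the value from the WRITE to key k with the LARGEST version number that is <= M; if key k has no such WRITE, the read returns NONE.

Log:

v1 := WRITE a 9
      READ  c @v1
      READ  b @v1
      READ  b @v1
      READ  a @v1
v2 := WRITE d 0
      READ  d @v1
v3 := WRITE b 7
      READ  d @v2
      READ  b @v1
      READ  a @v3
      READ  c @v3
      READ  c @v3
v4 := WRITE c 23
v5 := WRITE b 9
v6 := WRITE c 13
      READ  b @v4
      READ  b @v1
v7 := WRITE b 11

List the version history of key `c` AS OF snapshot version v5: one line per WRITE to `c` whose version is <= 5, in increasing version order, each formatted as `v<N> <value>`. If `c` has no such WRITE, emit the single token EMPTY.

Answer: v4 23

Derivation:
Scan writes for key=c with version <= 5:
  v1 WRITE a 9 -> skip
  v2 WRITE d 0 -> skip
  v3 WRITE b 7 -> skip
  v4 WRITE c 23 -> keep
  v5 WRITE b 9 -> skip
  v6 WRITE c 13 -> drop (> snap)
  v7 WRITE b 11 -> skip
Collected: [(4, 23)]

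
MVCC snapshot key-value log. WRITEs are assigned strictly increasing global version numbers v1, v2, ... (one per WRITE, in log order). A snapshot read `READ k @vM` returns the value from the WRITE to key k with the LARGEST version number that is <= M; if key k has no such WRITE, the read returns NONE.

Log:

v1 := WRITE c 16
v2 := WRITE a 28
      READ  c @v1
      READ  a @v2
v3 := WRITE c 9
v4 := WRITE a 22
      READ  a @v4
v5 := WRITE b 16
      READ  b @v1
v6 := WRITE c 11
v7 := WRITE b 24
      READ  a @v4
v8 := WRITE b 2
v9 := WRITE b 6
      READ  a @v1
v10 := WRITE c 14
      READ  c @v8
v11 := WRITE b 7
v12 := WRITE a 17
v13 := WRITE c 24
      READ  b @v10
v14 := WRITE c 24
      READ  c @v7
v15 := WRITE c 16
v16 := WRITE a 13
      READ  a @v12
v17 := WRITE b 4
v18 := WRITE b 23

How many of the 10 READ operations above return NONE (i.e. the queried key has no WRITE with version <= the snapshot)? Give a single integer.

Answer: 2

Derivation:
v1: WRITE c=16  (c history now [(1, 16)])
v2: WRITE a=28  (a history now [(2, 28)])
READ c @v1: history=[(1, 16)] -> pick v1 -> 16
READ a @v2: history=[(2, 28)] -> pick v2 -> 28
v3: WRITE c=9  (c history now [(1, 16), (3, 9)])
v4: WRITE a=22  (a history now [(2, 28), (4, 22)])
READ a @v4: history=[(2, 28), (4, 22)] -> pick v4 -> 22
v5: WRITE b=16  (b history now [(5, 16)])
READ b @v1: history=[(5, 16)] -> no version <= 1 -> NONE
v6: WRITE c=11  (c history now [(1, 16), (3, 9), (6, 11)])
v7: WRITE b=24  (b history now [(5, 16), (7, 24)])
READ a @v4: history=[(2, 28), (4, 22)] -> pick v4 -> 22
v8: WRITE b=2  (b history now [(5, 16), (7, 24), (8, 2)])
v9: WRITE b=6  (b history now [(5, 16), (7, 24), (8, 2), (9, 6)])
READ a @v1: history=[(2, 28), (4, 22)] -> no version <= 1 -> NONE
v10: WRITE c=14  (c history now [(1, 16), (3, 9), (6, 11), (10, 14)])
READ c @v8: history=[(1, 16), (3, 9), (6, 11), (10, 14)] -> pick v6 -> 11
v11: WRITE b=7  (b history now [(5, 16), (7, 24), (8, 2), (9, 6), (11, 7)])
v12: WRITE a=17  (a history now [(2, 28), (4, 22), (12, 17)])
v13: WRITE c=24  (c history now [(1, 16), (3, 9), (6, 11), (10, 14), (13, 24)])
READ b @v10: history=[(5, 16), (7, 24), (8, 2), (9, 6), (11, 7)] -> pick v9 -> 6
v14: WRITE c=24  (c history now [(1, 16), (3, 9), (6, 11), (10, 14), (13, 24), (14, 24)])
READ c @v7: history=[(1, 16), (3, 9), (6, 11), (10, 14), (13, 24), (14, 24)] -> pick v6 -> 11
v15: WRITE c=16  (c history now [(1, 16), (3, 9), (6, 11), (10, 14), (13, 24), (14, 24), (15, 16)])
v16: WRITE a=13  (a history now [(2, 28), (4, 22), (12, 17), (16, 13)])
READ a @v12: history=[(2, 28), (4, 22), (12, 17), (16, 13)] -> pick v12 -> 17
v17: WRITE b=4  (b history now [(5, 16), (7, 24), (8, 2), (9, 6), (11, 7), (17, 4)])
v18: WRITE b=23  (b history now [(5, 16), (7, 24), (8, 2), (9, 6), (11, 7), (17, 4), (18, 23)])
Read results in order: ['16', '28', '22', 'NONE', '22', 'NONE', '11', '6', '11', '17']
NONE count = 2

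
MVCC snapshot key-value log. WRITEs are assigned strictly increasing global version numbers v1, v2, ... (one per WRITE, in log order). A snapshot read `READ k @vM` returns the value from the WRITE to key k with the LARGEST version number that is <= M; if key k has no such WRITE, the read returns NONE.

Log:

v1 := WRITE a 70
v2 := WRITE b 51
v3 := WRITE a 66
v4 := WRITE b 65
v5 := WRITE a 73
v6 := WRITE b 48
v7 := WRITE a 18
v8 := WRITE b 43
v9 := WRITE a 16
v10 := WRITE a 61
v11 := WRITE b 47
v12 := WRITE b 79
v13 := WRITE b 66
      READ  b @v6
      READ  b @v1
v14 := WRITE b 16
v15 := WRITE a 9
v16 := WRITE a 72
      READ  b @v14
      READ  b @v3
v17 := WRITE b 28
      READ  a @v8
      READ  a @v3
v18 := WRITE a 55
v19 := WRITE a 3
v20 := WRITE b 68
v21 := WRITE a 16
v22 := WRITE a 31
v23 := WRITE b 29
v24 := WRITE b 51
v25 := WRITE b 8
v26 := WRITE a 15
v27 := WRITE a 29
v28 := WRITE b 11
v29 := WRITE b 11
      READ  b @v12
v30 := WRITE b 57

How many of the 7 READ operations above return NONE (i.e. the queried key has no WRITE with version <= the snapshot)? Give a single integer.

v1: WRITE a=70  (a history now [(1, 70)])
v2: WRITE b=51  (b history now [(2, 51)])
v3: WRITE a=66  (a history now [(1, 70), (3, 66)])
v4: WRITE b=65  (b history now [(2, 51), (4, 65)])
v5: WRITE a=73  (a history now [(1, 70), (3, 66), (5, 73)])
v6: WRITE b=48  (b history now [(2, 51), (4, 65), (6, 48)])
v7: WRITE a=18  (a history now [(1, 70), (3, 66), (5, 73), (7, 18)])
v8: WRITE b=43  (b history now [(2, 51), (4, 65), (6, 48), (8, 43)])
v9: WRITE a=16  (a history now [(1, 70), (3, 66), (5, 73), (7, 18), (9, 16)])
v10: WRITE a=61  (a history now [(1, 70), (3, 66), (5, 73), (7, 18), (9, 16), (10, 61)])
v11: WRITE b=47  (b history now [(2, 51), (4, 65), (6, 48), (8, 43), (11, 47)])
v12: WRITE b=79  (b history now [(2, 51), (4, 65), (6, 48), (8, 43), (11, 47), (12, 79)])
v13: WRITE b=66  (b history now [(2, 51), (4, 65), (6, 48), (8, 43), (11, 47), (12, 79), (13, 66)])
READ b @v6: history=[(2, 51), (4, 65), (6, 48), (8, 43), (11, 47), (12, 79), (13, 66)] -> pick v6 -> 48
READ b @v1: history=[(2, 51), (4, 65), (6, 48), (8, 43), (11, 47), (12, 79), (13, 66)] -> no version <= 1 -> NONE
v14: WRITE b=16  (b history now [(2, 51), (4, 65), (6, 48), (8, 43), (11, 47), (12, 79), (13, 66), (14, 16)])
v15: WRITE a=9  (a history now [(1, 70), (3, 66), (5, 73), (7, 18), (9, 16), (10, 61), (15, 9)])
v16: WRITE a=72  (a history now [(1, 70), (3, 66), (5, 73), (7, 18), (9, 16), (10, 61), (15, 9), (16, 72)])
READ b @v14: history=[(2, 51), (4, 65), (6, 48), (8, 43), (11, 47), (12, 79), (13, 66), (14, 16)] -> pick v14 -> 16
READ b @v3: history=[(2, 51), (4, 65), (6, 48), (8, 43), (11, 47), (12, 79), (13, 66), (14, 16)] -> pick v2 -> 51
v17: WRITE b=28  (b history now [(2, 51), (4, 65), (6, 48), (8, 43), (11, 47), (12, 79), (13, 66), (14, 16), (17, 28)])
READ a @v8: history=[(1, 70), (3, 66), (5, 73), (7, 18), (9, 16), (10, 61), (15, 9), (16, 72)] -> pick v7 -> 18
READ a @v3: history=[(1, 70), (3, 66), (5, 73), (7, 18), (9, 16), (10, 61), (15, 9), (16, 72)] -> pick v3 -> 66
v18: WRITE a=55  (a history now [(1, 70), (3, 66), (5, 73), (7, 18), (9, 16), (10, 61), (15, 9), (16, 72), (18, 55)])
v19: WRITE a=3  (a history now [(1, 70), (3, 66), (5, 73), (7, 18), (9, 16), (10, 61), (15, 9), (16, 72), (18, 55), (19, 3)])
v20: WRITE b=68  (b history now [(2, 51), (4, 65), (6, 48), (8, 43), (11, 47), (12, 79), (13, 66), (14, 16), (17, 28), (20, 68)])
v21: WRITE a=16  (a history now [(1, 70), (3, 66), (5, 73), (7, 18), (9, 16), (10, 61), (15, 9), (16, 72), (18, 55), (19, 3), (21, 16)])
v22: WRITE a=31  (a history now [(1, 70), (3, 66), (5, 73), (7, 18), (9, 16), (10, 61), (15, 9), (16, 72), (18, 55), (19, 3), (21, 16), (22, 31)])
v23: WRITE b=29  (b history now [(2, 51), (4, 65), (6, 48), (8, 43), (11, 47), (12, 79), (13, 66), (14, 16), (17, 28), (20, 68), (23, 29)])
v24: WRITE b=51  (b history now [(2, 51), (4, 65), (6, 48), (8, 43), (11, 47), (12, 79), (13, 66), (14, 16), (17, 28), (20, 68), (23, 29), (24, 51)])
v25: WRITE b=8  (b history now [(2, 51), (4, 65), (6, 48), (8, 43), (11, 47), (12, 79), (13, 66), (14, 16), (17, 28), (20, 68), (23, 29), (24, 51), (25, 8)])
v26: WRITE a=15  (a history now [(1, 70), (3, 66), (5, 73), (7, 18), (9, 16), (10, 61), (15, 9), (16, 72), (18, 55), (19, 3), (21, 16), (22, 31), (26, 15)])
v27: WRITE a=29  (a history now [(1, 70), (3, 66), (5, 73), (7, 18), (9, 16), (10, 61), (15, 9), (16, 72), (18, 55), (19, 3), (21, 16), (22, 31), (26, 15), (27, 29)])
v28: WRITE b=11  (b history now [(2, 51), (4, 65), (6, 48), (8, 43), (11, 47), (12, 79), (13, 66), (14, 16), (17, 28), (20, 68), (23, 29), (24, 51), (25, 8), (28, 11)])
v29: WRITE b=11  (b history now [(2, 51), (4, 65), (6, 48), (8, 43), (11, 47), (12, 79), (13, 66), (14, 16), (17, 28), (20, 68), (23, 29), (24, 51), (25, 8), (28, 11), (29, 11)])
READ b @v12: history=[(2, 51), (4, 65), (6, 48), (8, 43), (11, 47), (12, 79), (13, 66), (14, 16), (17, 28), (20, 68), (23, 29), (24, 51), (25, 8), (28, 11), (29, 11)] -> pick v12 -> 79
v30: WRITE b=57  (b history now [(2, 51), (4, 65), (6, 48), (8, 43), (11, 47), (12, 79), (13, 66), (14, 16), (17, 28), (20, 68), (23, 29), (24, 51), (25, 8), (28, 11), (29, 11), (30, 57)])
Read results in order: ['48', 'NONE', '16', '51', '18', '66', '79']
NONE count = 1

Answer: 1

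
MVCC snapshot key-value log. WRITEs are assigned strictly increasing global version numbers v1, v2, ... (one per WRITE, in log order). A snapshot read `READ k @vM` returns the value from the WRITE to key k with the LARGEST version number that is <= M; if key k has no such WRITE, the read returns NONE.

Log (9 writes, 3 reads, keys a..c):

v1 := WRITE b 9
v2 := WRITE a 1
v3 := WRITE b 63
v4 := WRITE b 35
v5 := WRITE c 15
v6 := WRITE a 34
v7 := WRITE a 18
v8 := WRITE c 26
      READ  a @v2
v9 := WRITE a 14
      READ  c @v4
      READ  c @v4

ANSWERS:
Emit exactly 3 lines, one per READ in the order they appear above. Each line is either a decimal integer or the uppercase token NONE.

v1: WRITE b=9  (b history now [(1, 9)])
v2: WRITE a=1  (a history now [(2, 1)])
v3: WRITE b=63  (b history now [(1, 9), (3, 63)])
v4: WRITE b=35  (b history now [(1, 9), (3, 63), (4, 35)])
v5: WRITE c=15  (c history now [(5, 15)])
v6: WRITE a=34  (a history now [(2, 1), (6, 34)])
v7: WRITE a=18  (a history now [(2, 1), (6, 34), (7, 18)])
v8: WRITE c=26  (c history now [(5, 15), (8, 26)])
READ a @v2: history=[(2, 1), (6, 34), (7, 18)] -> pick v2 -> 1
v9: WRITE a=14  (a history now [(2, 1), (6, 34), (7, 18), (9, 14)])
READ c @v4: history=[(5, 15), (8, 26)] -> no version <= 4 -> NONE
READ c @v4: history=[(5, 15), (8, 26)] -> no version <= 4 -> NONE

Answer: 1
NONE
NONE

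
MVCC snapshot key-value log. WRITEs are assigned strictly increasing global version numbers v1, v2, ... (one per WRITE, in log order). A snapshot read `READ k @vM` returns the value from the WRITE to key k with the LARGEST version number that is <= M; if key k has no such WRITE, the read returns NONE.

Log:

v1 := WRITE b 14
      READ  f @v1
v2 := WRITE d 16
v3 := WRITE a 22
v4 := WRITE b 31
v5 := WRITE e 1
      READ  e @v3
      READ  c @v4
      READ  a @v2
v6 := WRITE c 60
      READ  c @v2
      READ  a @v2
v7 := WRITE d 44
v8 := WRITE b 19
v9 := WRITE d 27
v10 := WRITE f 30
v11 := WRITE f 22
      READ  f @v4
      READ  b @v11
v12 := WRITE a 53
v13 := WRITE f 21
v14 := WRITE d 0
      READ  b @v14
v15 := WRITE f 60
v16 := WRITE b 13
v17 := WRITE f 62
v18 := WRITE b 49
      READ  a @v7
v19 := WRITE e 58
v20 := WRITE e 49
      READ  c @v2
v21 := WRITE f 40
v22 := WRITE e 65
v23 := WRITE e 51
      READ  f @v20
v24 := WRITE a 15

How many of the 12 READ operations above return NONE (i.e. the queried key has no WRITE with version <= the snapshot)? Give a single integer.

Answer: 8

Derivation:
v1: WRITE b=14  (b history now [(1, 14)])
READ f @v1: history=[] -> no version <= 1 -> NONE
v2: WRITE d=16  (d history now [(2, 16)])
v3: WRITE a=22  (a history now [(3, 22)])
v4: WRITE b=31  (b history now [(1, 14), (4, 31)])
v5: WRITE e=1  (e history now [(5, 1)])
READ e @v3: history=[(5, 1)] -> no version <= 3 -> NONE
READ c @v4: history=[] -> no version <= 4 -> NONE
READ a @v2: history=[(3, 22)] -> no version <= 2 -> NONE
v6: WRITE c=60  (c history now [(6, 60)])
READ c @v2: history=[(6, 60)] -> no version <= 2 -> NONE
READ a @v2: history=[(3, 22)] -> no version <= 2 -> NONE
v7: WRITE d=44  (d history now [(2, 16), (7, 44)])
v8: WRITE b=19  (b history now [(1, 14), (4, 31), (8, 19)])
v9: WRITE d=27  (d history now [(2, 16), (7, 44), (9, 27)])
v10: WRITE f=30  (f history now [(10, 30)])
v11: WRITE f=22  (f history now [(10, 30), (11, 22)])
READ f @v4: history=[(10, 30), (11, 22)] -> no version <= 4 -> NONE
READ b @v11: history=[(1, 14), (4, 31), (8, 19)] -> pick v8 -> 19
v12: WRITE a=53  (a history now [(3, 22), (12, 53)])
v13: WRITE f=21  (f history now [(10, 30), (11, 22), (13, 21)])
v14: WRITE d=0  (d history now [(2, 16), (7, 44), (9, 27), (14, 0)])
READ b @v14: history=[(1, 14), (4, 31), (8, 19)] -> pick v8 -> 19
v15: WRITE f=60  (f history now [(10, 30), (11, 22), (13, 21), (15, 60)])
v16: WRITE b=13  (b history now [(1, 14), (4, 31), (8, 19), (16, 13)])
v17: WRITE f=62  (f history now [(10, 30), (11, 22), (13, 21), (15, 60), (17, 62)])
v18: WRITE b=49  (b history now [(1, 14), (4, 31), (8, 19), (16, 13), (18, 49)])
READ a @v7: history=[(3, 22), (12, 53)] -> pick v3 -> 22
v19: WRITE e=58  (e history now [(5, 1), (19, 58)])
v20: WRITE e=49  (e history now [(5, 1), (19, 58), (20, 49)])
READ c @v2: history=[(6, 60)] -> no version <= 2 -> NONE
v21: WRITE f=40  (f history now [(10, 30), (11, 22), (13, 21), (15, 60), (17, 62), (21, 40)])
v22: WRITE e=65  (e history now [(5, 1), (19, 58), (20, 49), (22, 65)])
v23: WRITE e=51  (e history now [(5, 1), (19, 58), (20, 49), (22, 65), (23, 51)])
READ f @v20: history=[(10, 30), (11, 22), (13, 21), (15, 60), (17, 62), (21, 40)] -> pick v17 -> 62
v24: WRITE a=15  (a history now [(3, 22), (12, 53), (24, 15)])
Read results in order: ['NONE', 'NONE', 'NONE', 'NONE', 'NONE', 'NONE', 'NONE', '19', '19', '22', 'NONE', '62']
NONE count = 8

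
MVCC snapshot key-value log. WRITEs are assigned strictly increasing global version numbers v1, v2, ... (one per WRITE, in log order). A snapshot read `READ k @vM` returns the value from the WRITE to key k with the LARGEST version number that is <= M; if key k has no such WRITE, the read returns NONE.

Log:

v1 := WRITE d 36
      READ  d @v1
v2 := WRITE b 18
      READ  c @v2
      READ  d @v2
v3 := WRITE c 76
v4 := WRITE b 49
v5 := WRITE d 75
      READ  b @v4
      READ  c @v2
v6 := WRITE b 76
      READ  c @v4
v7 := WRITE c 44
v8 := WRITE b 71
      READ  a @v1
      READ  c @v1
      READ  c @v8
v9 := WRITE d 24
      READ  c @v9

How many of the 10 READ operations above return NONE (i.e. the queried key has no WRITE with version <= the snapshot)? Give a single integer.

Answer: 4

Derivation:
v1: WRITE d=36  (d history now [(1, 36)])
READ d @v1: history=[(1, 36)] -> pick v1 -> 36
v2: WRITE b=18  (b history now [(2, 18)])
READ c @v2: history=[] -> no version <= 2 -> NONE
READ d @v2: history=[(1, 36)] -> pick v1 -> 36
v3: WRITE c=76  (c history now [(3, 76)])
v4: WRITE b=49  (b history now [(2, 18), (4, 49)])
v5: WRITE d=75  (d history now [(1, 36), (5, 75)])
READ b @v4: history=[(2, 18), (4, 49)] -> pick v4 -> 49
READ c @v2: history=[(3, 76)] -> no version <= 2 -> NONE
v6: WRITE b=76  (b history now [(2, 18), (4, 49), (6, 76)])
READ c @v4: history=[(3, 76)] -> pick v3 -> 76
v7: WRITE c=44  (c history now [(3, 76), (7, 44)])
v8: WRITE b=71  (b history now [(2, 18), (4, 49), (6, 76), (8, 71)])
READ a @v1: history=[] -> no version <= 1 -> NONE
READ c @v1: history=[(3, 76), (7, 44)] -> no version <= 1 -> NONE
READ c @v8: history=[(3, 76), (7, 44)] -> pick v7 -> 44
v9: WRITE d=24  (d history now [(1, 36), (5, 75), (9, 24)])
READ c @v9: history=[(3, 76), (7, 44)] -> pick v7 -> 44
Read results in order: ['36', 'NONE', '36', '49', 'NONE', '76', 'NONE', 'NONE', '44', '44']
NONE count = 4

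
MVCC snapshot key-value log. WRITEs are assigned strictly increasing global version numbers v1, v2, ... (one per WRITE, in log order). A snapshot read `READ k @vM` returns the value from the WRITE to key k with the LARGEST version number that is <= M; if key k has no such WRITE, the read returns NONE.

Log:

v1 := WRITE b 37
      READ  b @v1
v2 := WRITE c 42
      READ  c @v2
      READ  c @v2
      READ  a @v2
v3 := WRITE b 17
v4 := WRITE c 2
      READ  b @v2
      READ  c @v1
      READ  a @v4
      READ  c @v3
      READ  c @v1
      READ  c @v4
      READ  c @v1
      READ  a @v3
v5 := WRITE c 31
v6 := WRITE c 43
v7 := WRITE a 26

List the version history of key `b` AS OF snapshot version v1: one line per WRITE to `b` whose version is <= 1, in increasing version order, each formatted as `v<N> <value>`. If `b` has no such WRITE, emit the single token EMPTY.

Scan writes for key=b with version <= 1:
  v1 WRITE b 37 -> keep
  v2 WRITE c 42 -> skip
  v3 WRITE b 17 -> drop (> snap)
  v4 WRITE c 2 -> skip
  v5 WRITE c 31 -> skip
  v6 WRITE c 43 -> skip
  v7 WRITE a 26 -> skip
Collected: [(1, 37)]

Answer: v1 37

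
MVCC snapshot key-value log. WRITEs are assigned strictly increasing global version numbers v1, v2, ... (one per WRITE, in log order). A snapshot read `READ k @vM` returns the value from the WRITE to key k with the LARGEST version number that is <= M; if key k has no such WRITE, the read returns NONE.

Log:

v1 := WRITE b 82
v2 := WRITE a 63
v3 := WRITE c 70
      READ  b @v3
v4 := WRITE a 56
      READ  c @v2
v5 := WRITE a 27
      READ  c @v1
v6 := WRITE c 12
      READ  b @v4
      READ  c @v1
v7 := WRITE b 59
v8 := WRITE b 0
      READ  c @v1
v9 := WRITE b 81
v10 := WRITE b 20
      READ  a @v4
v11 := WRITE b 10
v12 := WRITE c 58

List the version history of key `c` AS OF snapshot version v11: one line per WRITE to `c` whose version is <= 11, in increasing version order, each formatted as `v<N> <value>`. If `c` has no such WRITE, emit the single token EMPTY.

Answer: v3 70
v6 12

Derivation:
Scan writes for key=c with version <= 11:
  v1 WRITE b 82 -> skip
  v2 WRITE a 63 -> skip
  v3 WRITE c 70 -> keep
  v4 WRITE a 56 -> skip
  v5 WRITE a 27 -> skip
  v6 WRITE c 12 -> keep
  v7 WRITE b 59 -> skip
  v8 WRITE b 0 -> skip
  v9 WRITE b 81 -> skip
  v10 WRITE b 20 -> skip
  v11 WRITE b 10 -> skip
  v12 WRITE c 58 -> drop (> snap)
Collected: [(3, 70), (6, 12)]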